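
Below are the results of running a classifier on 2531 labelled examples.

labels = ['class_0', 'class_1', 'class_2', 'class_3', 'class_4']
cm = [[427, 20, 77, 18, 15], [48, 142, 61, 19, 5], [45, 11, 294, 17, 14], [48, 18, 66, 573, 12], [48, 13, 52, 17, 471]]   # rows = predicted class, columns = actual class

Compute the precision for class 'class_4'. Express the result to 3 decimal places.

precision = TP/(TP+FP).
class_4: TP=471, FP=48+13+52+17=130 → 471/601 = 0.7837

0.784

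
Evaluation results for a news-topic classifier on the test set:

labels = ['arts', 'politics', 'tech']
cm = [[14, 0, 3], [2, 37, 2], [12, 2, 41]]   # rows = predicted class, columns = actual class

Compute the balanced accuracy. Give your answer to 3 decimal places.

Balanced accuracy = mean of per-class recall.
  arts: recall = 14/28 = 0.5000
  politics: recall = 37/39 = 0.9487
  tech: recall = 41/46 = 0.8913
Mean = (0.5000 + 0.9487 + 0.8913) / 3 = 0.780

0.780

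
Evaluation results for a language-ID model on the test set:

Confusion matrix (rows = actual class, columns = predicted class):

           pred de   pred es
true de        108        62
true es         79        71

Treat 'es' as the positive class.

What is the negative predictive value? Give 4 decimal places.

NPV = TN/(TN+FN) = 108/(108+79) = 0.5775

0.5775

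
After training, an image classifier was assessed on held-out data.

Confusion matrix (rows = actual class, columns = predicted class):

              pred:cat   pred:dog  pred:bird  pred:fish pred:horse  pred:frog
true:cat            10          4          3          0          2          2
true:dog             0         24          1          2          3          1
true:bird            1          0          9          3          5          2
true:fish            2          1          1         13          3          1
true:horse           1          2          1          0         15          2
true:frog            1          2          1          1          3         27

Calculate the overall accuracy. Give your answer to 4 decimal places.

0.6577

Accuracy = trace / total = (10+24+9+13+15+27=98) / 149 = 98/149 = 0.6577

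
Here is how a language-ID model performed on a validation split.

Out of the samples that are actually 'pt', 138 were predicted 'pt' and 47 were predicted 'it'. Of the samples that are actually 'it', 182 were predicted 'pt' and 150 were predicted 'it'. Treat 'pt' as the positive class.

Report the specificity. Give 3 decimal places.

0.452

Specificity = TN/(TN+FP) = 150/(150+182) = 0.452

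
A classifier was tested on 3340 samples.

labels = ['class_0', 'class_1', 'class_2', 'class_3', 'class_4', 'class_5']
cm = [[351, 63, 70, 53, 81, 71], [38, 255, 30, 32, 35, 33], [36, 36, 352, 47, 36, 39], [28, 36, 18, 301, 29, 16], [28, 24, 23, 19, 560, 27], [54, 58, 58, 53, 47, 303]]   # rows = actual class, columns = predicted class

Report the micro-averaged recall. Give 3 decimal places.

0.635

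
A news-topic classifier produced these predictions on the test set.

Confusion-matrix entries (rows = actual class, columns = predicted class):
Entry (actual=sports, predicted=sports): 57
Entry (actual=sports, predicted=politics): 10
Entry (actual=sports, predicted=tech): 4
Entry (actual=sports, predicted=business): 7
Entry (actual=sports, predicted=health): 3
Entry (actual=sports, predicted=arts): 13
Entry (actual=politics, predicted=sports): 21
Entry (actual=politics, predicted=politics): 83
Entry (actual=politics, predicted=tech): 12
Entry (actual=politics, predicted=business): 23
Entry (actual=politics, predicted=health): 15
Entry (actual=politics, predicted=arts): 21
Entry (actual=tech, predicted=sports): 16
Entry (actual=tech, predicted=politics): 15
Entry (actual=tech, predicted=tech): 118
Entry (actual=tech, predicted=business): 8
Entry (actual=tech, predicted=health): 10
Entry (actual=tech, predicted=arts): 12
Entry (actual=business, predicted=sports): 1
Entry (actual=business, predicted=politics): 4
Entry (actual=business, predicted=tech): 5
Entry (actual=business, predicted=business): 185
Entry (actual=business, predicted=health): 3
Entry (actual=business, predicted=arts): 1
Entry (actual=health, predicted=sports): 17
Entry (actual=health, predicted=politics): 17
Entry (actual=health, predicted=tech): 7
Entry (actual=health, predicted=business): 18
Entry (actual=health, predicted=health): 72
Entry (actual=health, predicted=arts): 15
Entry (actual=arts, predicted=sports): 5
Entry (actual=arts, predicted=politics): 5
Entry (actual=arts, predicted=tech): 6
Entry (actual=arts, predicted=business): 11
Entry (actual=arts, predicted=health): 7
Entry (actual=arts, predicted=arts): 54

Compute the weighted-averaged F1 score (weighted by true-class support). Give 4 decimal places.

Per-class F1 score (2·TP/(2·TP+FP+FN)):
  sports: TP=57, FP=21+16+1+17+5=60, FN=10+4+7+3+13=37 → 114/211 = 0.54028
  politics: TP=83, FP=10+15+4+17+5=51, FN=21+12+23+15+21=92 → 166/309 = 0.53722
  tech: TP=118, FP=4+12+5+7+6=34, FN=16+15+8+10+12=61 → 236/331 = 0.71299
  business: TP=185, FP=7+23+8+18+11=67, FN=1+4+5+3+1=14 → 370/451 = 0.82040
  health: TP=72, FP=3+15+10+3+7=38, FN=17+17+7+18+15=74 → 144/256 = 0.56250
  arts: TP=54, FP=13+21+12+1+15=62, FN=5+5+6+11+7=34 → 108/204 = 0.52941
Weighted-F1 score = Σ (supportᵢ/N)·F1 scoreᵢ with N=881: (94/881)·0.54028 + (175/881)·0.53722 + (179/881)·0.71299 + (199/881)·0.82040 + (146/881)·0.56250 + (88/881)·0.52941 = 0.6406

0.6406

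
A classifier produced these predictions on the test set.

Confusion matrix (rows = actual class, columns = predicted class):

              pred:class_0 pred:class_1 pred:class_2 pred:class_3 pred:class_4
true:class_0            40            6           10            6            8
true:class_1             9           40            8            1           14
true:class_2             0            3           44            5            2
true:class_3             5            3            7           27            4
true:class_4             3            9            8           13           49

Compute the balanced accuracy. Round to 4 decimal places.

0.6253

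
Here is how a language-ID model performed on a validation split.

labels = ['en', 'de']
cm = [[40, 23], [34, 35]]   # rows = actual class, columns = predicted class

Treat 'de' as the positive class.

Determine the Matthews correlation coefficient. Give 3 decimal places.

MCC = (TP·TN − FP·FN) / √((TP+FP)(TP+FN)(TN+FP)(TN+FN))
Numerator = 35·40 − 23·34 = 618
Denominator = √(58·69·63·74) = √18657324 = 4319.4125
MCC = 618 / 4319.4125 = 0.143

0.143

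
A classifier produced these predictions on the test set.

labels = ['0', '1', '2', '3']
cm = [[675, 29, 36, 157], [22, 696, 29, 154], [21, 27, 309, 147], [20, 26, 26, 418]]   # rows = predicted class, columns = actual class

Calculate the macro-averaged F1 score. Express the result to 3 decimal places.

Per-class F1 score (2·TP/(2·TP+FP+FN)):
  0: TP=675, FP=29+36+157=222, FN=22+21+20=63 → 1350/1635 = 0.8257
  1: TP=696, FP=22+29+154=205, FN=29+27+26=82 → 1392/1679 = 0.8291
  2: TP=309, FP=21+27+147=195, FN=36+29+26=91 → 618/904 = 0.6836
  3: TP=418, FP=20+26+26=72, FN=157+154+147=458 → 836/1366 = 0.6120
Macro-F1 score = mean = (0.8257 + 0.8291 + 0.6836 + 0.6120) / 4 = 0.738

0.738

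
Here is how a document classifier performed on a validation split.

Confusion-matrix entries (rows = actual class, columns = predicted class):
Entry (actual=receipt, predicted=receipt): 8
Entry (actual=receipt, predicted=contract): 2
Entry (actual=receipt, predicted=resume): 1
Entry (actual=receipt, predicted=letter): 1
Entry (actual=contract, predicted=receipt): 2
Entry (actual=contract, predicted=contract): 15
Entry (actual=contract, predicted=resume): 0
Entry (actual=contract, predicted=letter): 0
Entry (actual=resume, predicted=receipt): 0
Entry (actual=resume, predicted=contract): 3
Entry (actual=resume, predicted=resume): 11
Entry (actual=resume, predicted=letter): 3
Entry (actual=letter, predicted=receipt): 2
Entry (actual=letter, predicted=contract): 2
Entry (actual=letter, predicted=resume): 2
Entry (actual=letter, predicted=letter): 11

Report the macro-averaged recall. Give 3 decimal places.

Per-class recall (TP/(TP+FN)):
  receipt: TP=8, FN=2+1+1=4 → 8/12 = 0.6667
  contract: TP=15, FN=2+0+0=2 → 15/17 = 0.8824
  resume: TP=11, FN=0+3+3=6 → 11/17 = 0.6471
  letter: TP=11, FN=2+2+2=6 → 11/17 = 0.6471
Macro-recall = mean = (0.6667 + 0.8824 + 0.6471 + 0.6471) / 4 = 0.711

0.711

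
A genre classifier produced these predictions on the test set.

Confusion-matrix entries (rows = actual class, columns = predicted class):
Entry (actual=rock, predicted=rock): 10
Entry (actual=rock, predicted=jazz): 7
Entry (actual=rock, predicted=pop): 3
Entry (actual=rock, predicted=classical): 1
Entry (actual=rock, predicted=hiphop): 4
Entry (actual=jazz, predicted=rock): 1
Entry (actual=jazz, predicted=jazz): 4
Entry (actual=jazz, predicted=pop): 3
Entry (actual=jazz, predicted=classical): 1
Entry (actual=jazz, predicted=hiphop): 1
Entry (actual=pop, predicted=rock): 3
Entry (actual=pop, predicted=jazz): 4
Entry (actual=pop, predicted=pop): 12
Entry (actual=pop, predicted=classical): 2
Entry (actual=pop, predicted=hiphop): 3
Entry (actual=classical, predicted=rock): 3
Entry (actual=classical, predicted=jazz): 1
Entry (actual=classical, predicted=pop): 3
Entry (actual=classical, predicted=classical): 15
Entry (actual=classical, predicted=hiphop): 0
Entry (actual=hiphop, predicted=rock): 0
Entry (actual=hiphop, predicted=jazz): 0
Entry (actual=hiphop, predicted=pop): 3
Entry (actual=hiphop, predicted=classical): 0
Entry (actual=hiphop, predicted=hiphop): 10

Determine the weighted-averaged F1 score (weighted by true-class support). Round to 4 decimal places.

0.5475

Per-class F1 score (2·TP/(2·TP+FP+FN)):
  rock: TP=10, FP=1+3+3+0=7, FN=7+3+1+4=15 → 20/42 = 0.47619
  jazz: TP=4, FP=7+4+1+0=12, FN=1+3+1+1=6 → 8/26 = 0.30769
  pop: TP=12, FP=3+3+3+3=12, FN=3+4+2+3=12 → 24/48 = 0.50000
  classical: TP=15, FP=1+1+2+0=4, FN=3+1+3+0=7 → 30/41 = 0.73171
  hiphop: TP=10, FP=4+1+3+0=8, FN=0+0+3+0=3 → 20/31 = 0.64516
Weighted-F1 score = Σ (supportᵢ/N)·F1 scoreᵢ with N=94: (25/94)·0.47619 + (10/94)·0.30769 + (24/94)·0.50000 + (22/94)·0.73171 + (13/94)·0.64516 = 0.5475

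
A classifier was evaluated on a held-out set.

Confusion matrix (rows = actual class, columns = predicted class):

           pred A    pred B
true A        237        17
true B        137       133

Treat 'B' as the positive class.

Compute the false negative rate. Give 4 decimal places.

0.5074

FNR = FN/(FN+TP) = 137/(137+133) = 0.5074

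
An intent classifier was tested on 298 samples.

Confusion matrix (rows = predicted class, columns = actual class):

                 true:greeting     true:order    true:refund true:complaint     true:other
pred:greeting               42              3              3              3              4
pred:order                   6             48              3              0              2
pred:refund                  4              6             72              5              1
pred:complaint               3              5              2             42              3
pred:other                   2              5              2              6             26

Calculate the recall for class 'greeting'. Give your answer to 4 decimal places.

0.7368

recall = TP/(TP+FN).
greeting: TP=42, FN=6+4+3+2=15 → 42/57 = 0.73684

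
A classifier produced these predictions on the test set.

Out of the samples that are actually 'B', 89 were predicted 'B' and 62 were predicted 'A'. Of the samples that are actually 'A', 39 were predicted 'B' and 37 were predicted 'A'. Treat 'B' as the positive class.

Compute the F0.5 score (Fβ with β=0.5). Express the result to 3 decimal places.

Fβ = (1+β²)·TP / ((1+β²)·TP + β²·FN + FP), with β²=1/4
= 1.25·89 / (1.25·89 + 0.25·62 + 39) = 0.671

0.671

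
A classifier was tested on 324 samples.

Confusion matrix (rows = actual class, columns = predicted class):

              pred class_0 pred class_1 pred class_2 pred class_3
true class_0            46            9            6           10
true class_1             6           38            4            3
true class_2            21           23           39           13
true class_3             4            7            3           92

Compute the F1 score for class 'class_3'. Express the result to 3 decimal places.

Take TP from the diagonal, FP from the rest of the 'class_3' prediction marginal, FN from the rest of the 'class_3' actual marginal.
F1 score = 2·TP/(2·TP+FP+FN).
class_3: TP=92, FP=10+3+13=26, FN=4+7+3=14 → 184/224 = 0.8214

0.821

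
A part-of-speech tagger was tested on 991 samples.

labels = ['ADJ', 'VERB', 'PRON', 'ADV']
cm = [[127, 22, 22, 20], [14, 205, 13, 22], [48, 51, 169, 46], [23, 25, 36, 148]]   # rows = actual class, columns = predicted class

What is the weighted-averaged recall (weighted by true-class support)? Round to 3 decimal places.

Per-class recall (TP/(TP+FN)):
  ADJ: TP=127, FN=22+22+20=64 → 127/191 = 0.6649
  VERB: TP=205, FN=14+13+22=49 → 205/254 = 0.8071
  PRON: TP=169, FN=48+51+46=145 → 169/314 = 0.5382
  ADV: TP=148, FN=23+25+36=84 → 148/232 = 0.6379
Weighted-recall = Σ (supportᵢ/N)·recallᵢ with N=991: (191/991)·0.6649 + (254/991)·0.8071 + (314/991)·0.5382 + (232/991)·0.6379 = 0.655

0.655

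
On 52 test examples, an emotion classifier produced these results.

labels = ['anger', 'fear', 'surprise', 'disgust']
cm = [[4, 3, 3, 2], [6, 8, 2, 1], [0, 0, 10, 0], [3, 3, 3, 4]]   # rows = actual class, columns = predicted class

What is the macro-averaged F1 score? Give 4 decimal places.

Per-class F1 score (2·TP/(2·TP+FP+FN)):
  anger: TP=4, FP=6+0+3=9, FN=3+3+2=8 → 8/25 = 0.32000
  fear: TP=8, FP=3+0+3=6, FN=6+2+1=9 → 16/31 = 0.51613
  surprise: TP=10, FP=3+2+3=8, FN=0+0+0=0 → 20/28 = 0.71429
  disgust: TP=4, FP=2+1+0=3, FN=3+3+3=9 → 8/20 = 0.40000
Macro-F1 score = mean = (0.32000 + 0.51613 + 0.71429 + 0.40000) / 4 = 0.4876

0.4876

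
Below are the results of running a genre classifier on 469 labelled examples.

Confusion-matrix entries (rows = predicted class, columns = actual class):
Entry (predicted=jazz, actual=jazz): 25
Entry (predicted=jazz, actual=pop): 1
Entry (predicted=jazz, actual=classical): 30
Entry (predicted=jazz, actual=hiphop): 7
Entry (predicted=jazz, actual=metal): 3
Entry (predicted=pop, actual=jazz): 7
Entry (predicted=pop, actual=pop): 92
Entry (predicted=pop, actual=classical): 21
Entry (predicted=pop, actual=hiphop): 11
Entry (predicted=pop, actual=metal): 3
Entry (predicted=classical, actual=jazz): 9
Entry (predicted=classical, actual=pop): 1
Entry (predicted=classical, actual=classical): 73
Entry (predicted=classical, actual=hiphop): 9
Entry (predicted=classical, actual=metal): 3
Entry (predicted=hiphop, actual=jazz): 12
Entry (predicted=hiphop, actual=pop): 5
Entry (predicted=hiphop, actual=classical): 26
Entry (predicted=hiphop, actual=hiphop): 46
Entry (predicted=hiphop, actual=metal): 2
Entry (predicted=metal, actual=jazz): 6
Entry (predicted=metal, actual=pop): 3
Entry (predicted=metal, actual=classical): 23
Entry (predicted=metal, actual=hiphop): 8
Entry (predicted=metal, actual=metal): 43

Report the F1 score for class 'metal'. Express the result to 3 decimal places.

0.628

One-vs-rest for 'metal': TP = diagonal; FP = other classes predicted 'metal'; FN = 'metal' predicted as other.
F1 score = 2·TP/(2·TP+FP+FN).
metal: TP=43, FP=6+3+23+8=40, FN=3+3+3+2=11 → 86/137 = 0.6277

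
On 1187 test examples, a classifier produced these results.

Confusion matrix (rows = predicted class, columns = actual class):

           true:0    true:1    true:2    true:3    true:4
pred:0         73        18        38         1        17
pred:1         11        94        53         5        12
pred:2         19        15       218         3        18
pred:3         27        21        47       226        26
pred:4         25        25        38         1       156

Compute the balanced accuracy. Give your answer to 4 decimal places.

0.6413

Balanced accuracy = mean of per-class recall.
  0: recall = 73/155 = 0.47097
  1: recall = 94/173 = 0.54335
  2: recall = 218/394 = 0.55330
  3: recall = 226/236 = 0.95763
  4: recall = 156/229 = 0.68122
Mean = (0.47097 + 0.54335 + 0.55330 + 0.95763 + 0.68122) / 5 = 0.6413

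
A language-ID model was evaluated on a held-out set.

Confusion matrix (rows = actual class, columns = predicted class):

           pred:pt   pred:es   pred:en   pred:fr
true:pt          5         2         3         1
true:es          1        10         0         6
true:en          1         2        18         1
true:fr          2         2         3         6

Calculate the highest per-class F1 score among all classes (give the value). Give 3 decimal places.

0.783

Per-class F1 score (2·TP/(2·TP+FP+FN)):
  pt: TP=5, FP=1+1+2=4, FN=2+3+1=6 → 10/20 = 0.5000
  es: TP=10, FP=2+2+2=6, FN=1+0+6=7 → 20/33 = 0.6061
  en: TP=18, FP=3+0+3=6, FN=1+2+1=4 → 36/46 = 0.7826
  fr: TP=6, FP=1+6+1=8, FN=2+2+3=7 → 12/27 = 0.4444
Highest is class 'en' with F1 score = 0.783.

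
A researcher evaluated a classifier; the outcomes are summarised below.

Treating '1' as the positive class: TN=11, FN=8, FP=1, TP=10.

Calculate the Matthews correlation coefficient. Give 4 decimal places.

MCC = (TP·TN − FP·FN) / √((TP+FP)(TP+FN)(TN+FP)(TN+FN))
Numerator = 10·11 − 1·8 = 102
Denominator = √(11·18·12·19) = √45144 = 212.4712
MCC = 102 / 212.4712 = 0.4801

0.4801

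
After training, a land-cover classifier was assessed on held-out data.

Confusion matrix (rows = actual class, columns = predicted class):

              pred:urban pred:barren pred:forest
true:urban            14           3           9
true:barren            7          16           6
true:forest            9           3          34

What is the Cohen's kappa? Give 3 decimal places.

Observed agreement pₒ = trace/N = 64/101 = 0.6337
Expected agreement pₑ = Σ (rowᵢ·colᵢ)/N² = (26·30 + 29·22 + 46·49)/101² = 0.3600
κ = (pₒ − pₑ)/(1 − pₑ) = (0.6337 − 0.3600)/(1 − 0.3600) = 0.428

0.428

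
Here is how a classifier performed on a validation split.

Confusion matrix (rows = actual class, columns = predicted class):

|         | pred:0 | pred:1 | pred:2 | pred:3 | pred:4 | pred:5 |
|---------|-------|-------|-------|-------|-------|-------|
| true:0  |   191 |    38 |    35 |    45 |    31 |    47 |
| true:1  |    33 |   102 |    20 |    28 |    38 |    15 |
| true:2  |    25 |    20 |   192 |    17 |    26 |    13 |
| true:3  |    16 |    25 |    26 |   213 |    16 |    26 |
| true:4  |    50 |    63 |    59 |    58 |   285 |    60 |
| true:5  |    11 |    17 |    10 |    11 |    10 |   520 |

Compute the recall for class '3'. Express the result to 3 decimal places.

0.661

Treat '3' as positive and all other classes as negative.
recall = TP/(TP+FN).
3: TP=213, FN=16+25+26+16+26=109 → 213/322 = 0.6615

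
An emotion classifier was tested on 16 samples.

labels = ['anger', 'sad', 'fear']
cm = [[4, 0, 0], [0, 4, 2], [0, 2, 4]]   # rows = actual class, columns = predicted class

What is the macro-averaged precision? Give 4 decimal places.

0.7778

Per-class precision (TP/(TP+FP)):
  anger: TP=4, FP=0+0=0 → 4/4 = 1.00000
  sad: TP=4, FP=0+2=2 → 4/6 = 0.66667
  fear: TP=4, FP=0+2=2 → 4/6 = 0.66667
Macro-precision = mean = (1.00000 + 0.66667 + 0.66667) / 3 = 0.7778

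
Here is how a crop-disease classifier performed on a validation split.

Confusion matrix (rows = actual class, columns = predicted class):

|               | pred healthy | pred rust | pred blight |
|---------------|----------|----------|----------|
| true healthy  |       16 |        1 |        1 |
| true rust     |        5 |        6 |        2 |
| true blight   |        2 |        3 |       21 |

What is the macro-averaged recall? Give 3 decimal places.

Per-class recall (TP/(TP+FN)):
  healthy: TP=16, FN=1+1=2 → 16/18 = 0.8889
  rust: TP=6, FN=5+2=7 → 6/13 = 0.4615
  blight: TP=21, FN=2+3=5 → 21/26 = 0.8077
Macro-recall = mean = (0.8889 + 0.4615 + 0.8077) / 3 = 0.719

0.719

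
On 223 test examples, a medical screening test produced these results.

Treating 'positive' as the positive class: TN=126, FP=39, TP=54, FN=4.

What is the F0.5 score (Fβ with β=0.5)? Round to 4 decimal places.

0.6279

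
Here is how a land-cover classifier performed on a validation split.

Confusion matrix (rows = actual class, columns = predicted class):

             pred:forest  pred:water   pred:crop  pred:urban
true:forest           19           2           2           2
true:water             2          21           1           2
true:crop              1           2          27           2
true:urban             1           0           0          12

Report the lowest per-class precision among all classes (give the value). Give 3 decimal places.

0.667

Per-class precision (TP/(TP+FP)):
  forest: TP=19, FP=2+1+1=4 → 19/23 = 0.8261
  water: TP=21, FP=2+2+0=4 → 21/25 = 0.8400
  crop: TP=27, FP=2+1+0=3 → 27/30 = 0.9000
  urban: TP=12, FP=2+2+2=6 → 12/18 = 0.6667
Lowest is class 'urban' with precision = 0.667.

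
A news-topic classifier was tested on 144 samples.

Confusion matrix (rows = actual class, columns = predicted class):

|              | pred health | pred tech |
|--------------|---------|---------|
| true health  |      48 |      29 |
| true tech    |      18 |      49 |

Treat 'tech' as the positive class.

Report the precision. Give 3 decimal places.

Precision = TP/(TP+FP) = 49/(49+29) = 49/78 = 0.628

0.628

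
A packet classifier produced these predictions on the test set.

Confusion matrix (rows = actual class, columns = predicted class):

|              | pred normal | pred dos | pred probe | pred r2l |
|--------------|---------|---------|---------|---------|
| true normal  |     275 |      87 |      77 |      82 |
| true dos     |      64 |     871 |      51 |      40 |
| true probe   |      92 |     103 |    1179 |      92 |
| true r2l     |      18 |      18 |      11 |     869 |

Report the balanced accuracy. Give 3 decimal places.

0.782

Balanced accuracy = mean of per-class recall.
  normal: recall = 275/521 = 0.5278
  dos: recall = 871/1026 = 0.8489
  probe: recall = 1179/1466 = 0.8042
  r2l: recall = 869/916 = 0.9487
Mean = (0.5278 + 0.8489 + 0.8042 + 0.9487) / 4 = 0.782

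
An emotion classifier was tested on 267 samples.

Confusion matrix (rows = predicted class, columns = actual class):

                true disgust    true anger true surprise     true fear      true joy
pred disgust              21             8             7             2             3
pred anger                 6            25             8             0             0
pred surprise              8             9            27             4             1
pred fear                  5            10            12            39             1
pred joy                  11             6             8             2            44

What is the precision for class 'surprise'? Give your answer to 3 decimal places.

0.551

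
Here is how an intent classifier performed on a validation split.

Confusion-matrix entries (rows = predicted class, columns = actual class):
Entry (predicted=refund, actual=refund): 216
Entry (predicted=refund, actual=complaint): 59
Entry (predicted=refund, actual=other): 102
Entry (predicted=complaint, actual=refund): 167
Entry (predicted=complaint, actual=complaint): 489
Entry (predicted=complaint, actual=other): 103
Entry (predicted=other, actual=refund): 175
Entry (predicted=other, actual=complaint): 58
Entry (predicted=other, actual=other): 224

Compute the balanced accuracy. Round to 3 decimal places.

0.572

Balanced accuracy = mean of per-class recall.
  refund: recall = 216/558 = 0.3871
  complaint: recall = 489/606 = 0.8069
  other: recall = 224/429 = 0.5221
Mean = (0.3871 + 0.8069 + 0.5221) / 3 = 0.572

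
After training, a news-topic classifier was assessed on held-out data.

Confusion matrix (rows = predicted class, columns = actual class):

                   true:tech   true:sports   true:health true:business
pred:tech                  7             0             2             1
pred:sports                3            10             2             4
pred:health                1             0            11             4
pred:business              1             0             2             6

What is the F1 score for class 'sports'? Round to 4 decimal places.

0.6897

One-vs-rest for 'sports': TP = diagonal; FP = other classes predicted 'sports'; FN = 'sports' predicted as other.
F1 score = 2·TP/(2·TP+FP+FN).
sports: TP=10, FP=3+2+4=9, FN=0+0+0=0 → 20/29 = 0.68966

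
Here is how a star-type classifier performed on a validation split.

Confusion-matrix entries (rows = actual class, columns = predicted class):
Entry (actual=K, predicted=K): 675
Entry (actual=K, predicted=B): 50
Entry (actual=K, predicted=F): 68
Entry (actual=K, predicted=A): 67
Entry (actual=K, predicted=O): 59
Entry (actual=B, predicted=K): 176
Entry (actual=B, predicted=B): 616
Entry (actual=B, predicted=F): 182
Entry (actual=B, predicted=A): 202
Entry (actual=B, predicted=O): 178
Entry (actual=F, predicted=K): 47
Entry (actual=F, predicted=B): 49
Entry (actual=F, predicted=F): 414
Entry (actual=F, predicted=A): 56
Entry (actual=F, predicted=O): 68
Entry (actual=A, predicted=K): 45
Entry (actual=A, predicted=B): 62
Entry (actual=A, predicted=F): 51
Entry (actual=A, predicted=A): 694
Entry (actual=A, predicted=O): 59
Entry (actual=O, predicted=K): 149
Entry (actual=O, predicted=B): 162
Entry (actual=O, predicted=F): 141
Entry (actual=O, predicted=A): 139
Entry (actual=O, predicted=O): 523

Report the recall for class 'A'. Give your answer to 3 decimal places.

0.762

Take TP from the diagonal, FP from the rest of the 'A' prediction marginal, FN from the rest of the 'A' actual marginal.
recall = TP/(TP+FN).
A: TP=694, FN=45+62+51+59=217 → 694/911 = 0.7618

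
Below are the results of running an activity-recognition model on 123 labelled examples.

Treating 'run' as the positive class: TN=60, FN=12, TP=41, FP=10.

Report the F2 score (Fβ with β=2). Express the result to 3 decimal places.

Fβ = (1+β²)·TP / ((1+β²)·TP + β²·FN + FP), with β²=4
= 5·41 / (5·41 + 4·12 + 10) = 0.779

0.779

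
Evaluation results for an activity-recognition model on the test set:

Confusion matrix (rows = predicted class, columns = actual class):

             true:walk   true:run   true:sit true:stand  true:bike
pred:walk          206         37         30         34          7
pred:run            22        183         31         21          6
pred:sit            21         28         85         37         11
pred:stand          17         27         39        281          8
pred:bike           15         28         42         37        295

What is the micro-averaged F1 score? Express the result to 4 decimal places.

Micro-averaging pools counts across classes: ΣTP=1050, ΣFP=498, ΣFN=498.
Micro-F1 score = 2·TP/(2·TP+FP+FN) on pooled counts = 0.6783 (equals overall accuracy in single-label multiclass).

0.6783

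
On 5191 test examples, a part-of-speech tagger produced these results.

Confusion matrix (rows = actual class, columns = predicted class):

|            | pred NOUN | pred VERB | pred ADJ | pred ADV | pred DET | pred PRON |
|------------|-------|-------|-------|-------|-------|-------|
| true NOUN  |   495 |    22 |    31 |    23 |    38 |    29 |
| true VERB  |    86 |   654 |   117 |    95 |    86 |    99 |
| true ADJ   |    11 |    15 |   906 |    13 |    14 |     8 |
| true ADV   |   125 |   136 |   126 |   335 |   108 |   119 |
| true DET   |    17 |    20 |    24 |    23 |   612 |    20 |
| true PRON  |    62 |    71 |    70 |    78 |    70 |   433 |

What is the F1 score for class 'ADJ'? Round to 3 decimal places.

F1 score = 2·TP/(2·TP+FP+FN).
ADJ: TP=906, FP=31+117+126+24+70=368, FN=11+15+13+14+8=61 → 1812/2241 = 0.8086

0.809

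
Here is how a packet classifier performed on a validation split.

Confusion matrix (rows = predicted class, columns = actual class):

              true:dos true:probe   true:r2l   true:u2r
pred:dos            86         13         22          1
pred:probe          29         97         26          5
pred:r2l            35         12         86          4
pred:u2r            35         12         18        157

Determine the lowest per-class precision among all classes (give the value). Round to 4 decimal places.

0.6178

Per-class precision (TP/(TP+FP)):
  dos: TP=86, FP=13+22+1=36 → 86/122 = 0.70492
  probe: TP=97, FP=29+26+5=60 → 97/157 = 0.61783
  r2l: TP=86, FP=35+12+4=51 → 86/137 = 0.62774
  u2r: TP=157, FP=35+12+18=65 → 157/222 = 0.70721
Lowest is class 'probe' with precision = 0.6178.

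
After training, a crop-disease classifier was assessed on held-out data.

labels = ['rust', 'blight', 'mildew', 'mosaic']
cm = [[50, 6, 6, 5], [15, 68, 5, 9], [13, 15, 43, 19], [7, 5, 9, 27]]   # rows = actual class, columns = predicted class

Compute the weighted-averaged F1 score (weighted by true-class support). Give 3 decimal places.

0.622

Per-class F1 score (2·TP/(2·TP+FP+FN)):
  rust: TP=50, FP=15+13+7=35, FN=6+6+5=17 → 100/152 = 0.6579
  blight: TP=68, FP=6+15+5=26, FN=15+5+9=29 → 136/191 = 0.7120
  mildew: TP=43, FP=6+5+9=20, FN=13+15+19=47 → 86/153 = 0.5621
  mosaic: TP=27, FP=5+9+19=33, FN=7+5+9=21 → 54/108 = 0.5000
Weighted-F1 score = Σ (supportᵢ/N)·F1 scoreᵢ with N=302: (67/302)·0.6579 + (97/302)·0.7120 + (90/302)·0.5621 + (48/302)·0.5000 = 0.622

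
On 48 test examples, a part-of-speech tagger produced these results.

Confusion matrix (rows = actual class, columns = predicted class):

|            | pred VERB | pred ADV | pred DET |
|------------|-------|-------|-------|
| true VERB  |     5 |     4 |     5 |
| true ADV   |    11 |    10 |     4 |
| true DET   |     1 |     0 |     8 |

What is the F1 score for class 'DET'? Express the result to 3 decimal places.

Treat 'DET' as positive and all other classes as negative.
F1 score = 2·TP/(2·TP+FP+FN).
DET: TP=8, FP=5+4=9, FN=1+0=1 → 16/26 = 0.6154

0.615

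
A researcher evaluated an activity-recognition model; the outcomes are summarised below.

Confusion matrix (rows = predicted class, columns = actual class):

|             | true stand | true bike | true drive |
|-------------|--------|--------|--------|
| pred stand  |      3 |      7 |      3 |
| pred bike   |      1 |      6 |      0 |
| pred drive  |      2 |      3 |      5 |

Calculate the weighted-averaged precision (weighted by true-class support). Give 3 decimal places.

0.637

Per-class precision (TP/(TP+FP)):
  stand: TP=3, FP=7+3=10 → 3/13 = 0.2308
  bike: TP=6, FP=1+0=1 → 6/7 = 0.8571
  drive: TP=5, FP=2+3=5 → 5/10 = 0.5000
Weighted-precision = Σ (supportᵢ/N)·precisionᵢ with N=30: (6/30)·0.2308 + (16/30)·0.8571 + (8/30)·0.5000 = 0.637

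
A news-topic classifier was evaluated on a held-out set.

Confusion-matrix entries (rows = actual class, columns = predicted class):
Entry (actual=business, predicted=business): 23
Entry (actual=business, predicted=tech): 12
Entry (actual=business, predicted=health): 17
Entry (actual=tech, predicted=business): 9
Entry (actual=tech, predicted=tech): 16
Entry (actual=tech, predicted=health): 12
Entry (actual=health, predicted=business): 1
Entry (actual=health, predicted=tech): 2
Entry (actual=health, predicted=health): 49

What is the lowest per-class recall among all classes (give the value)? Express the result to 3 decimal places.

0.432

Per-class recall (TP/(TP+FN)):
  business: TP=23, FN=12+17=29 → 23/52 = 0.4423
  tech: TP=16, FN=9+12=21 → 16/37 = 0.4324
  health: TP=49, FN=1+2=3 → 49/52 = 0.9423
Lowest is class 'tech' with recall = 0.432.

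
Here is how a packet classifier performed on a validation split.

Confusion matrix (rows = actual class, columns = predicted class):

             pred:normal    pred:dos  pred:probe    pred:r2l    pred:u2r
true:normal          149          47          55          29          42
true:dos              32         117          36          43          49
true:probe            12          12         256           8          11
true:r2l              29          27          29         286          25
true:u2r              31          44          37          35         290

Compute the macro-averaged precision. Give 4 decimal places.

Per-class precision (TP/(TP+FP)):
  normal: TP=149, FP=32+12+29+31=104 → 149/253 = 0.58893
  dos: TP=117, FP=47+12+27+44=130 → 117/247 = 0.47368
  probe: TP=256, FP=55+36+29+37=157 → 256/413 = 0.61985
  r2l: TP=286, FP=29+43+8+35=115 → 286/401 = 0.71322
  u2r: TP=290, FP=42+49+11+25=127 → 290/417 = 0.69544
Macro-precision = mean = (0.58893 + 0.47368 + 0.61985 + 0.71322 + 0.69544) / 5 = 0.6182

0.6182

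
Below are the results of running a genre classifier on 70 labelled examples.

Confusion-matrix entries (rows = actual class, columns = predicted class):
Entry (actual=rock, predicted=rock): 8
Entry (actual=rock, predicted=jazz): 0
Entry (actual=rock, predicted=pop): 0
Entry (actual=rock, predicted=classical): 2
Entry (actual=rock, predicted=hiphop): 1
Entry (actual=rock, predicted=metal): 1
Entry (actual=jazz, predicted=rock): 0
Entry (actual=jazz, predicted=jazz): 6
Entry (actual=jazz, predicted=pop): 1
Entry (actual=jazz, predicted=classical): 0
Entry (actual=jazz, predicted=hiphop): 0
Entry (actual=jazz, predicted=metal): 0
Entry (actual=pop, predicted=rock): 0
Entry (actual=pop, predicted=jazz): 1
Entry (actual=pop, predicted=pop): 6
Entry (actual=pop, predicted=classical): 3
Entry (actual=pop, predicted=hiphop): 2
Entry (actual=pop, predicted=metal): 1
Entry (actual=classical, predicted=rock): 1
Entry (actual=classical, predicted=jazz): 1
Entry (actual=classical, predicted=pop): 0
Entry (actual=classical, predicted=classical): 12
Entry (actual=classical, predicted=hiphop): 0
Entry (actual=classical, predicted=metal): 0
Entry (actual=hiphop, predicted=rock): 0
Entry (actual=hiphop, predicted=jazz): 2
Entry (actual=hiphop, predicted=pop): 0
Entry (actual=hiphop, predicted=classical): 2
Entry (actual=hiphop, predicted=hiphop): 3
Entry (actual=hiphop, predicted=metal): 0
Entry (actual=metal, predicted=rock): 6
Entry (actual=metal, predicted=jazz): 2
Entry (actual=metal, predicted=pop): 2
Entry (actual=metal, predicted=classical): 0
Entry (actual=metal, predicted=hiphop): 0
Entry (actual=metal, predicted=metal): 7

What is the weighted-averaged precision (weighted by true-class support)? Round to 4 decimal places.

0.6304

Per-class precision (TP/(TP+FP)):
  rock: TP=8, FP=0+0+1+0+6=7 → 8/15 = 0.53333
  jazz: TP=6, FP=0+1+1+2+2=6 → 6/12 = 0.50000
  pop: TP=6, FP=0+1+0+0+2=3 → 6/9 = 0.66667
  classical: TP=12, FP=2+0+3+2+0=7 → 12/19 = 0.63158
  hiphop: TP=3, FP=1+0+2+0+0=3 → 3/6 = 0.50000
  metal: TP=7, FP=1+0+1+0+0=2 → 7/9 = 0.77778
Weighted-precision = Σ (supportᵢ/N)·precisionᵢ with N=70: (12/70)·0.53333 + (7/70)·0.50000 + (13/70)·0.66667 + (14/70)·0.63158 + (7/70)·0.50000 + (17/70)·0.77778 = 0.6304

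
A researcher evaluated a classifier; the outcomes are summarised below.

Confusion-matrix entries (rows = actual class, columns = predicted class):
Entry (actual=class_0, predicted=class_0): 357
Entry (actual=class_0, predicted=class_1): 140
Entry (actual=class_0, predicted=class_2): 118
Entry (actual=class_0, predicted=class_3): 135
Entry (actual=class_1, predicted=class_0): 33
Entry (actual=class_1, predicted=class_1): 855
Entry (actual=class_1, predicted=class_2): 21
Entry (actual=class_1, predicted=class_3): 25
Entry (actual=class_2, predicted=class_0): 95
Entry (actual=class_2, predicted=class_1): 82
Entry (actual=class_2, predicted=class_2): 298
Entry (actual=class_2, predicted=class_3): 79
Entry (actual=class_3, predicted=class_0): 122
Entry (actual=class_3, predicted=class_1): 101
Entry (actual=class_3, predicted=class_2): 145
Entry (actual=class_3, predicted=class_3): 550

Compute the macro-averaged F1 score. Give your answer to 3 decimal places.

Per-class F1 score (2·TP/(2·TP+FP+FN)):
  class_0: TP=357, FP=33+95+122=250, FN=140+118+135=393 → 714/1357 = 0.5262
  class_1: TP=855, FP=140+82+101=323, FN=33+21+25=79 → 1710/2112 = 0.8097
  class_2: TP=298, FP=118+21+145=284, FN=95+82+79=256 → 596/1136 = 0.5246
  class_3: TP=550, FP=135+25+79=239, FN=122+101+145=368 → 1100/1707 = 0.6444
Macro-F1 score = mean = (0.5262 + 0.8097 + 0.5246 + 0.6444) / 4 = 0.626

0.626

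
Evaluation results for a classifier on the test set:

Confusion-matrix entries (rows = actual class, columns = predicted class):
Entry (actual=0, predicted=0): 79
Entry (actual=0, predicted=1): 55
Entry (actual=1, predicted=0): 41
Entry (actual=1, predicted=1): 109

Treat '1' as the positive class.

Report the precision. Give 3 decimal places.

0.665

Precision = TP/(TP+FP) = 109/(109+55) = 109/164 = 0.665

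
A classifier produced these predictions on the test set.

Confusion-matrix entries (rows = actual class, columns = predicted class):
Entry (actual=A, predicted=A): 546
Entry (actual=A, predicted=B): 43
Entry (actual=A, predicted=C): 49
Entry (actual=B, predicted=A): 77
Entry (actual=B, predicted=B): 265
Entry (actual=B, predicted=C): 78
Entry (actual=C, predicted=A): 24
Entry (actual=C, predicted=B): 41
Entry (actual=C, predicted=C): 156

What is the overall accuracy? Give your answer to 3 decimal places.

0.756

Accuracy = trace / total = (546+265+156=967) / 1279 = 967/1279 = 0.756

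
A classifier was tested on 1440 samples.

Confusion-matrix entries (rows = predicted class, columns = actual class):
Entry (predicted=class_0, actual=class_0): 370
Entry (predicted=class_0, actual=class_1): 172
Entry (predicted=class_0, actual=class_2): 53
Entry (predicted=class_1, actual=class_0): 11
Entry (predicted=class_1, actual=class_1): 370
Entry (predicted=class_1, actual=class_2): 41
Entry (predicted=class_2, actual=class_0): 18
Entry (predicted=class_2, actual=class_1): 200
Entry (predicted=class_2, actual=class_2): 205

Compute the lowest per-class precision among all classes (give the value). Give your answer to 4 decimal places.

Per-class precision (TP/(TP+FP)):
  class_0: TP=370, FP=172+53=225 → 370/595 = 0.62185
  class_1: TP=370, FP=11+41=52 → 370/422 = 0.87678
  class_2: TP=205, FP=18+200=218 → 205/423 = 0.48463
Lowest is class 'class_2' with precision = 0.4846.

0.4846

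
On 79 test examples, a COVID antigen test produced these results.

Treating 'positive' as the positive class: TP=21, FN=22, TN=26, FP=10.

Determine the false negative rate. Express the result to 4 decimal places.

0.5116

FNR = FN/(FN+TP) = 22/(22+21) = 0.5116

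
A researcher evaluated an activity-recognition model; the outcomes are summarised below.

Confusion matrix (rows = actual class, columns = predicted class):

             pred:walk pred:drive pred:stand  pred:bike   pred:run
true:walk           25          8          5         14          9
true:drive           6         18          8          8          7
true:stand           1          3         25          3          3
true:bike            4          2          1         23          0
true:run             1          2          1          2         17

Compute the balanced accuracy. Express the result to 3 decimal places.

0.603

Balanced accuracy = mean of per-class recall.
  walk: recall = 25/61 = 0.4098
  drive: recall = 18/47 = 0.3830
  stand: recall = 25/35 = 0.7143
  bike: recall = 23/30 = 0.7667
  run: recall = 17/23 = 0.7391
Mean = (0.4098 + 0.3830 + 0.7143 + 0.7667 + 0.7391) / 5 = 0.603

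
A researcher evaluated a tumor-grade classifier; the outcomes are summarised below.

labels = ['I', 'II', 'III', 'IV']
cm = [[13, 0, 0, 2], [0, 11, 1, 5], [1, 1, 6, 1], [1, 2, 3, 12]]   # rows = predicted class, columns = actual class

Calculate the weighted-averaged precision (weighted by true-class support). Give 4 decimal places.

0.7129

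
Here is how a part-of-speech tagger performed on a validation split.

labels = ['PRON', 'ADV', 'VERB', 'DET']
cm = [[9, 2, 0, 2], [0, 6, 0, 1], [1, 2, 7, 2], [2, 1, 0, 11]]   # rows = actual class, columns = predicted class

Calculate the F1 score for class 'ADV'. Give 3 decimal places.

0.667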